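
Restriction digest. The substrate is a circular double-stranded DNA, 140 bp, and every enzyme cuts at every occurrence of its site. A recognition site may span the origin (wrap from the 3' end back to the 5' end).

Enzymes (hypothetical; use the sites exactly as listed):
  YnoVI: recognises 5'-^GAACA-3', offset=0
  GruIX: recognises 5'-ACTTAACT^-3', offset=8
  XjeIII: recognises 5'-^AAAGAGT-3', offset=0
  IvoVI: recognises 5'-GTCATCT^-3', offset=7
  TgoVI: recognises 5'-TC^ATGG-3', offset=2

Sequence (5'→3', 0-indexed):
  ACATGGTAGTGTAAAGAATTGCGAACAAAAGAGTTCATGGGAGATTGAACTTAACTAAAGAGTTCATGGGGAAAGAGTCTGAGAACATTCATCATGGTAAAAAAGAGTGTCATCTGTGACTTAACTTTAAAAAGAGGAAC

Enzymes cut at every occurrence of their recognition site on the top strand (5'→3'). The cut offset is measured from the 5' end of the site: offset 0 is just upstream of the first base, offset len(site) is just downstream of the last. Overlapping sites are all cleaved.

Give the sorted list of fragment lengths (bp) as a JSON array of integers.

[5,6,8,9,9,10,11,11,11,14,20,26]

Per-enzyme occurrences:
  YnoVI (GAACA, off=0): starts [22, 82, 136] → cuts [22, 82, 136]
  GruIX (ACTTAACT, off=8): starts [48, 118] → cuts [56, 126]
  XjeIII (AAAGAGT, off=0): starts [27, 56, 71, 101] → cuts [27, 56, 71, 101]
  IvoVI (GTCATCT, off=7): starts [108] → cuts [115]
  TgoVI (TCATGG, off=2): starts [34, 63, 91] → cuts [36, 65, 93]

Pooled cuts: [22, 27, 36, 56, 65, 71, 82, 93, 101, 115, 126, 136]

Fragments:
  22→27: 5 bp
  27→36: 9 bp
  36→56: 20 bp
  56→65: 9 bp
  65→71: 6 bp
  71→82: 11 bp
  82→93: 11 bp
  93→101: 8 bp
  101→115: 14 bp
  115→126: 11 bp
  126→136: 10 bp
  136→22 (wrap): 140-136+22 = 26 bp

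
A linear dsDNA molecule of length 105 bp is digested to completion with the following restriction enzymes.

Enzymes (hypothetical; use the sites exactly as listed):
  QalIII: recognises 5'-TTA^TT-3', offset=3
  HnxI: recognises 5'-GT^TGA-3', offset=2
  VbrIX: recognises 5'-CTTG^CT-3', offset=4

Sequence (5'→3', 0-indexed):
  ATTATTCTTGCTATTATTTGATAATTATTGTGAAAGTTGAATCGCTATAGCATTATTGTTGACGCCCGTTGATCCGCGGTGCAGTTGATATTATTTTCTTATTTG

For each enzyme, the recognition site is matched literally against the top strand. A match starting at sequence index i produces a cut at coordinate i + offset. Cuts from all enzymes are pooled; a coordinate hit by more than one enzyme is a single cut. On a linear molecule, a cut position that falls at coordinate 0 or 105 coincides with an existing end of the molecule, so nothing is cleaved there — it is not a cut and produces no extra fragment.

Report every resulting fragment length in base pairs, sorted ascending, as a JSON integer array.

Scan for sites:
  QalIII TTATT/3: at [1, 13, 24, 52, 90, 98] ⇒ [4, 16, 27, 55, 93, 101]
  HnxI GTTGA/2: at [35, 57, 67, 83] ⇒ [37, 59, 69, 85]
  VbrIX CTTGCT/4: at [6] ⇒ [10]

All cut coordinates (distinct, sorted): [4, 10, 16, 27, 37, 55, 59, 69, 85, 93, 101]

Fragments:
  [0,4): 4 bp
  [4,10): 6 bp
  [10,16): 6 bp
  [16,27): 11 bp
  [27,37): 10 bp
  [37,55): 18 bp
  [55,59): 4 bp
  [59,69): 10 bp
  [69,85): 16 bp
  [85,93): 8 bp
  [93,101): 8 bp
  [101,105): 4 bp

[4,4,4,6,6,8,8,10,10,11,16,18]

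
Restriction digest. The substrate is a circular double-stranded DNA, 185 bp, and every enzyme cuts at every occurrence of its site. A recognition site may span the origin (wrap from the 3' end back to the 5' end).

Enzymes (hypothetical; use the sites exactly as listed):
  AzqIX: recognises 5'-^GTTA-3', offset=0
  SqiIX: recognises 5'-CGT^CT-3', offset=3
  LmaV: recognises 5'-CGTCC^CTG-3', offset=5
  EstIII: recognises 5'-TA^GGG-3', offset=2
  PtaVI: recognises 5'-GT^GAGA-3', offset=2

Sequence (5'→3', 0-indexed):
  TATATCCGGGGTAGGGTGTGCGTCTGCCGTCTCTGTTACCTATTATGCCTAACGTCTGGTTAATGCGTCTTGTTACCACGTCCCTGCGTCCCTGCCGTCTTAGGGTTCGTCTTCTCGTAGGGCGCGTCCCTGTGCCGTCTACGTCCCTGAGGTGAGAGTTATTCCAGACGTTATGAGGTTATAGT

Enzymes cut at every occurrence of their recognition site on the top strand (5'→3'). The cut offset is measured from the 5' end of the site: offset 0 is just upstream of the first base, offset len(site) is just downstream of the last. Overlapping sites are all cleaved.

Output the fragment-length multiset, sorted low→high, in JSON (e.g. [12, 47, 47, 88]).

[3,3,4,4,4,6,7,7,7,8,8,8,8,9,9,10,10,10,12,12,15,21]

Scan for sites:
  AzqIX (GTTA, off=0): starts [34, 58, 71, 157, 169, 177, 183] → cuts [34, 58, 71, 157, 169, 177, 183]
  SqiIX (CGTCT, off=3): starts [20, 27, 52, 65, 95, 107, 135] → cuts [23, 30, 55, 68, 98, 110, 138]
  LmaV (CGTCCCTG, off=5): starts [78, 86, 124, 141] → cuts [83, 91, 129, 146]
  EstIII (TAGGG, off=2): starts [11, 100, 117] → cuts [13, 102, 119]
  PtaVI (GTGAGA, off=2): starts [151] → cuts [153]

All cut coordinates (distinct, sorted): [13, 23, 30, 34, 55, 58, 68, 71, 83, 91, 98, 102, 110, 119, 129, 138, 146, 153, 157, 169, 177, 183]

Fragments:
  13→23: 10 bp
  23→30: 7 bp
  30→34: 4 bp
  34→55: 21 bp
  55→58: 3 bp
  58→68: 10 bp
  68→71: 3 bp
  71→83: 12 bp
  83→91: 8 bp
  91→98: 7 bp
  98→102: 4 bp
  102→110: 8 bp
  110→119: 9 bp
  119→129: 10 bp
  129→138: 9 bp
  138→146: 8 bp
  146→153: 7 bp
  153→157: 4 bp
  157→169: 12 bp
  169→177: 8 bp
  177→183: 6 bp
  183→13 (wrap): 185-183+13 = 15 bp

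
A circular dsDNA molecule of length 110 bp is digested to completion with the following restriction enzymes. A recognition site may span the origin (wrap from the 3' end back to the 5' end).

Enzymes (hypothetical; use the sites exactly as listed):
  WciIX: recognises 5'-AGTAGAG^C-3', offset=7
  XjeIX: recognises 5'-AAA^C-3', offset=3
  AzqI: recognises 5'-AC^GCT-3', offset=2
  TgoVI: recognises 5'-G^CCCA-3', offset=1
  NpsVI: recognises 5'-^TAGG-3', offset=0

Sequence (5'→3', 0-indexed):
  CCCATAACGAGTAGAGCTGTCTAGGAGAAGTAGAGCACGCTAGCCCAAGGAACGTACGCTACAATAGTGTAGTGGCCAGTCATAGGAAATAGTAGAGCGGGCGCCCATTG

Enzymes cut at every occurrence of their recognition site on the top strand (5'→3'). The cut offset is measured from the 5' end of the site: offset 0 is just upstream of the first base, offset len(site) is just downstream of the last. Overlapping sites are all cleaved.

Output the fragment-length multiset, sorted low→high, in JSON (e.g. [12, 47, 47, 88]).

[3,5,5,6,7,14,14,15,16,25]

Scan for sites:
  WciIX (AGTAGAGC, off=7): starts [9, 28, 90] → cuts [16, 35, 97]
  XjeIX (AAAC, off=3): no sites
  AzqI (ACGCT, off=2): starts [36, 55] → cuts [38, 57]
  TgoVI (GCCCA, off=1): starts [42, 102, 109] → cuts [0, 43, 103]
  NpsVI (TAGG, off=0): starts [21, 82] → cuts [21, 82]

All cut coordinates (distinct, sorted): [0, 16, 21, 35, 38, 43, 57, 82, 97, 103]

Fragments:
  0→16: 16 bp
  16→21: 5 bp
  21→35: 14 bp
  35→38: 3 bp
  38→43: 5 bp
  43→57: 14 bp
  57→82: 25 bp
  82→97: 15 bp
  97→103: 6 bp
  103→0 (wrap): 110-103+0 = 7 bp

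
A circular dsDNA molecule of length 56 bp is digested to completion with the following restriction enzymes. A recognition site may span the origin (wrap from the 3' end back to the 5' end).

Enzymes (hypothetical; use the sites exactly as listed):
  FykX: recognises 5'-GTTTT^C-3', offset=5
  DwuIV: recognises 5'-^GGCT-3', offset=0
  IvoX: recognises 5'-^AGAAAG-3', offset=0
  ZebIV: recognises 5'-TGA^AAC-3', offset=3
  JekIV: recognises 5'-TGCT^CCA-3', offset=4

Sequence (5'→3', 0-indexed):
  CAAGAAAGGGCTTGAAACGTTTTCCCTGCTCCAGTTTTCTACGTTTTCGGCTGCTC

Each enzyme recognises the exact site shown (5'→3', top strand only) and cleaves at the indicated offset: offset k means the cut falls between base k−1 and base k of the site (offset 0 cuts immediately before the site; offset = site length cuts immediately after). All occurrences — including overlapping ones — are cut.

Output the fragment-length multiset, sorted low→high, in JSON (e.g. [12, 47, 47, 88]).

Scan for sites:
  FykX GTTTTC/5: at [18, 33, 42] ⇒ [23, 38, 47]
  DwuIV GGCT/0: at [8, 48] ⇒ [8, 48]
  IvoX AGAAAG/0: at [2] ⇒ [2]
  ZebIV TGAAAC/3: at [12] ⇒ [15]
  JekIV TGCTCCA/4: at [26, 51] ⇒ [30, 55]

Pooled cuts: [2, 8, 15, 23, 30, 38, 47, 48, 55]

Fragments:
  2→8: 6 bp
  8→15: 7 bp
  15→23: 8 bp
  23→30: 7 bp
  30→38: 8 bp
  38→47: 9 bp
  47→48: 1 bp
  48→55: 7 bp
  55→2 (wrap): 56-55+2 = 3 bp

[1,3,6,7,7,7,8,8,9]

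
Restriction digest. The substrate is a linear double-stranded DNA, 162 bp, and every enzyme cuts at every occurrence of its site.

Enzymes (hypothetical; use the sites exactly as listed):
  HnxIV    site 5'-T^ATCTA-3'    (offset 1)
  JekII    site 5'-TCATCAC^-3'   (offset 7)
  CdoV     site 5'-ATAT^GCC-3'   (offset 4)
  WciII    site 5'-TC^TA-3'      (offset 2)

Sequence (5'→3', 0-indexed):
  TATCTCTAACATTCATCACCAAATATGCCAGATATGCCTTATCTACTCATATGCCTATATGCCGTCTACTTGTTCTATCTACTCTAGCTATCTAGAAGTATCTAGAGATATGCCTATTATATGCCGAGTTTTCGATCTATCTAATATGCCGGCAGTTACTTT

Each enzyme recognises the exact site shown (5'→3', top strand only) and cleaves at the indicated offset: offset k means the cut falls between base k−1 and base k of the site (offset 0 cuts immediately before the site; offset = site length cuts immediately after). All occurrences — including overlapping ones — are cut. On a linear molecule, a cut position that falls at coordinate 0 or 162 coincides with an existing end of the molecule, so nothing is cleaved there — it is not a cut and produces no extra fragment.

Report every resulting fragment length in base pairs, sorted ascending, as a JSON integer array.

[1,1,3,3,3,3,3,5,5,5,6,6,6,7,7,8,9,9,9,9,11,13,15,15]

Site scan:
  HnxIV TATCTA/1: at [39, 75, 88, 98, 137] ⇒ [40, 76, 89, 99, 138]
  JekII TCATCAC/7: at [12] ⇒ [19]
  CdoV ATATGCC/4: at [22, 31, 48, 56, 107, 118, 143] ⇒ [26, 35, 52, 60, 111, 122, 147]
  WciII TCTA/2: at [4, 41, 64, 73, 77, 82, 90, 100, 135, 139] ⇒ [6, 43, 66, 75, 79, 84, 92, 102, 137, 141]

Pooled cuts: [6, 19, 26, 35, 40, 43, 52, 60, 66, 75, 76, 79, 84, 89, 92, 99, 102, 111, 122, 137, 138, 141, 147]

Fragments:
  [0,6): 6 bp
  [6,19): 13 bp
  [19,26): 7 bp
  [26,35): 9 bp
  [35,40): 5 bp
  [40,43): 3 bp
  [43,52): 9 bp
  [52,60): 8 bp
  [60,66): 6 bp
  [66,75): 9 bp
  [75,76): 1 bp
  [76,79): 3 bp
  [79,84): 5 bp
  [84,89): 5 bp
  [89,92): 3 bp
  [92,99): 7 bp
  [99,102): 3 bp
  [102,111): 9 bp
  [111,122): 11 bp
  [122,137): 15 bp
  [137,138): 1 bp
  [138,141): 3 bp
  [141,147): 6 bp
  [147,162): 15 bp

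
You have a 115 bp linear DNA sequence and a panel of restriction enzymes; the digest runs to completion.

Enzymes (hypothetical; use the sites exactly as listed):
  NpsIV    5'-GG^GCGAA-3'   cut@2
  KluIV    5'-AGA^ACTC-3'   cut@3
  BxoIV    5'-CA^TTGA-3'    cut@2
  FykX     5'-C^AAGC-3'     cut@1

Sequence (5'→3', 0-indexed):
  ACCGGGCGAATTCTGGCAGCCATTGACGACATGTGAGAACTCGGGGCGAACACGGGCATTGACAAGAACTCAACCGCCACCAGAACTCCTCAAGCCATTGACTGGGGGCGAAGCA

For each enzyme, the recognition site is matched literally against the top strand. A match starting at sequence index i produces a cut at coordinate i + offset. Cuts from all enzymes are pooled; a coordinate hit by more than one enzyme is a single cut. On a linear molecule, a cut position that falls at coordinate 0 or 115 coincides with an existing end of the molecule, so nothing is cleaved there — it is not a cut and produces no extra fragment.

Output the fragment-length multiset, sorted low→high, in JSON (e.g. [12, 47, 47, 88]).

[5,6,7,7,8,9,10,13,16,17,17]

Per-enzyme occurrences:
  NpsIV GGGCGAA/2: at [3, 43, 105] ⇒ [5, 45, 107]
  KluIV AGAACTC/3: at [35, 64, 81] ⇒ [38, 67, 84]
  BxoIV CATTGA/2: at [20, 56, 95] ⇒ [22, 58, 97]
  FykX CAAGC/1: at [90] ⇒ [91]

All cut coordinates (distinct, sorted): [5, 22, 38, 45, 58, 67, 84, 91, 97, 107]

Fragments:
  [0,5): 5 bp
  [5,22): 17 bp
  [22,38): 16 bp
  [38,45): 7 bp
  [45,58): 13 bp
  [58,67): 9 bp
  [67,84): 17 bp
  [84,91): 7 bp
  [91,97): 6 bp
  [97,107): 10 bp
  [107,115): 8 bp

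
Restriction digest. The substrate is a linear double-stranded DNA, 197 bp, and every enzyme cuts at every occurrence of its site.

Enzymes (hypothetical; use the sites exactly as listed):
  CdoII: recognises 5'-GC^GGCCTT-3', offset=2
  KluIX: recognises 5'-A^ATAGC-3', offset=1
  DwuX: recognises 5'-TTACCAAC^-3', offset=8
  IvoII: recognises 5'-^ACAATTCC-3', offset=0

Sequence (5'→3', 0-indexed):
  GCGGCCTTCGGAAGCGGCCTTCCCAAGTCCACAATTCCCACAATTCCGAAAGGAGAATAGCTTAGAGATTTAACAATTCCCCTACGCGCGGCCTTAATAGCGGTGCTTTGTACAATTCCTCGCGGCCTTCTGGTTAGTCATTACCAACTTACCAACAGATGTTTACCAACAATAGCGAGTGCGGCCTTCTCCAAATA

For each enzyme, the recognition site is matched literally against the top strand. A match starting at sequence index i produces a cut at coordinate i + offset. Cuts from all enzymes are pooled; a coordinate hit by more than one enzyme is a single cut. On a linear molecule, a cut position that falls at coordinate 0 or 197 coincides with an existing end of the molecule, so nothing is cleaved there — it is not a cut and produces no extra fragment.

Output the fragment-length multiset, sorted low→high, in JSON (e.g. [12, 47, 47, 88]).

Scan for sites:
  CdoII GCGGCCTT/2: at [0, 13, 87, 121, 180] ⇒ [2, 15, 89, 123, 182]
  KluIX AATAGC/1: at [55, 95, 170] ⇒ [56, 96, 171]
  DwuX TTACCAAC/8: at [140, 148, 162] ⇒ [148, 156, 170]
  IvoII ACAATTCC/0: at [30, 39, 72, 111] ⇒ [30, 39, 72, 111]

All cut coordinates (distinct, sorted): [2, 15, 30, 39, 56, 72, 89, 96, 111, 123, 148, 156, 170, 171, 182]

Fragments:
  [0,2): 2 bp
  [2,15): 13 bp
  [15,30): 15 bp
  [30,39): 9 bp
  [39,56): 17 bp
  [56,72): 16 bp
  [72,89): 17 bp
  [89,96): 7 bp
  [96,111): 15 bp
  [111,123): 12 bp
  [123,148): 25 bp
  [148,156): 8 bp
  [156,170): 14 bp
  [170,171): 1 bp
  [171,182): 11 bp
  [182,197): 15 bp

[1,2,7,8,9,11,12,13,14,15,15,15,16,17,17,25]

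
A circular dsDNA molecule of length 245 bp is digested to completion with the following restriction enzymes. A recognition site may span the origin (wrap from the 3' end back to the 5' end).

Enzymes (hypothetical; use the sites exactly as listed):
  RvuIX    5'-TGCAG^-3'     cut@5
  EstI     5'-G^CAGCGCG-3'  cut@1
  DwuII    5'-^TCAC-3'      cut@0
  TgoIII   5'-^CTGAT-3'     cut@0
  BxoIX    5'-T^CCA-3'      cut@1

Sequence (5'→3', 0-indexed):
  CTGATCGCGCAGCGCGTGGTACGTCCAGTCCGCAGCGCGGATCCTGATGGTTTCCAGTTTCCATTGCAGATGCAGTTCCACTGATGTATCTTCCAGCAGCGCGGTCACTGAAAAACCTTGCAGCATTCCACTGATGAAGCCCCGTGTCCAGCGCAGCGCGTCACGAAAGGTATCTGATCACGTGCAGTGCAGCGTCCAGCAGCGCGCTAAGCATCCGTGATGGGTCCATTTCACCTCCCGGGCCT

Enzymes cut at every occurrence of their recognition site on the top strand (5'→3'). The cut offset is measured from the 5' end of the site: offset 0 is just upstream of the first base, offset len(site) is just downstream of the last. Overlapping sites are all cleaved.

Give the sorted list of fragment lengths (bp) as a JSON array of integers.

[2,3,3,3,4,4,4,4,5,5,6,6,7,7,8,8,9,9,10,10,11,12,13,15,15,17,19,26]

Scan for sites:
  RvuIX (TGCAG, off=5): starts [64, 70, 118, 182, 187] → cuts [69, 75, 123, 187, 192]
  EstI (GCAGCGCG, off=1): starts [8, 31, 95, 152, 198] → cuts [9, 32, 96, 153, 199]
  DwuII (TCAC, off=0): starts [104, 160, 177, 230] → cuts [104, 160, 177, 230]
  TgoIII (CTGAT, off=0): starts [0, 43, 80, 130, 173] → cuts [0, 43, 80, 130, 173]
  BxoIX (TCCA, off=1): starts [23, 52, 59, 76, 91, 126, 146, 194, 224] → cuts [24, 53, 60, 77, 92, 127, 147, 195, 225]

All cut coordinates (distinct, sorted): [0, 9, 24, 32, 43, 53, 60, 69, 75, 77, 80, 92, 96, 104, 123, 127, 130, 147, 153, 160, 173, 177, 187, 192, 195, 199, 225, 230]

Fragments:
  0→9: 9 bp
  9→24: 15 bp
  24→32: 8 bp
  32→43: 11 bp
  43→53: 10 bp
  53→60: 7 bp
  60→69: 9 bp
  69→75: 6 bp
  75→77: 2 bp
  77→80: 3 bp
  80→92: 12 bp
  92→96: 4 bp
  96→104: 8 bp
  104→123: 19 bp
  123→127: 4 bp
  127→130: 3 bp
  130→147: 17 bp
  147→153: 6 bp
  153→160: 7 bp
  160→173: 13 bp
  173→177: 4 bp
  177→187: 10 bp
  187→192: 5 bp
  192→195: 3 bp
  195→199: 4 bp
  199→225: 26 bp
  225→230: 5 bp
  230→0 (wrap): 245-230+0 = 15 bp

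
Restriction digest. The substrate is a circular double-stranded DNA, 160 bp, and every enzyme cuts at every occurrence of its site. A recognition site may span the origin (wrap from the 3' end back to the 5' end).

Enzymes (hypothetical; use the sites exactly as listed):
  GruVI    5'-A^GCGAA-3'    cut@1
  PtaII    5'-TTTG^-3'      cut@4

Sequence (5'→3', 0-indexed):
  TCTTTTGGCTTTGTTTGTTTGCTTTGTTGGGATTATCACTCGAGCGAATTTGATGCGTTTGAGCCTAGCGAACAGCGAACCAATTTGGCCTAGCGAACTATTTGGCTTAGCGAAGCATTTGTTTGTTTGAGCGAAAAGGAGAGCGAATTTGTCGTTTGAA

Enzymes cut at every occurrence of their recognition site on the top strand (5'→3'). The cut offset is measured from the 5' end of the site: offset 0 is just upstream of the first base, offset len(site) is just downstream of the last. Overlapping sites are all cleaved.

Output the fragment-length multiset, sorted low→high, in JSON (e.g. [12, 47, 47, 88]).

Per-enzyme occurrences:
  GruVI (AGCGAA, off=1): starts [42, 66, 73, 91, 108, 129, 141] → cuts [43, 67, 74, 92, 109, 130, 142]
  PtaII (TTTG, off=4): starts [3, 9, 13, 17, 22, 48, 57, 83, 100, 117, 121, 125, 147, 154] → cuts [7, 13, 17, 21, 26, 52, 61, 87, 104, 121, 125, 129, 151, 158]

All cut coordinates (distinct, sorted): [7, 13, 17, 21, 26, 43, 52, 61, 67, 74, 87, 92, 104, 109, 121, 125, 129, 130, 142, 151, 158]

Fragment lengths:
  7→13: 6 bp
  13→17: 4 bp
  17→21: 4 bp
  21→26: 5 bp
  26→43: 17 bp
  43→52: 9 bp
  52→61: 9 bp
  61→67: 6 bp
  67→74: 7 bp
  74→87: 13 bp
  87→92: 5 bp
  92→104: 12 bp
  104→109: 5 bp
  109→121: 12 bp
  121→125: 4 bp
  125→129: 4 bp
  129→130: 1 bp
  130→142: 12 bp
  142→151: 9 bp
  151→158: 7 bp
  158→7 (wrap): 160-158+7 = 9 bp

[1,4,4,4,4,5,5,5,6,6,7,7,9,9,9,9,12,12,12,13,17]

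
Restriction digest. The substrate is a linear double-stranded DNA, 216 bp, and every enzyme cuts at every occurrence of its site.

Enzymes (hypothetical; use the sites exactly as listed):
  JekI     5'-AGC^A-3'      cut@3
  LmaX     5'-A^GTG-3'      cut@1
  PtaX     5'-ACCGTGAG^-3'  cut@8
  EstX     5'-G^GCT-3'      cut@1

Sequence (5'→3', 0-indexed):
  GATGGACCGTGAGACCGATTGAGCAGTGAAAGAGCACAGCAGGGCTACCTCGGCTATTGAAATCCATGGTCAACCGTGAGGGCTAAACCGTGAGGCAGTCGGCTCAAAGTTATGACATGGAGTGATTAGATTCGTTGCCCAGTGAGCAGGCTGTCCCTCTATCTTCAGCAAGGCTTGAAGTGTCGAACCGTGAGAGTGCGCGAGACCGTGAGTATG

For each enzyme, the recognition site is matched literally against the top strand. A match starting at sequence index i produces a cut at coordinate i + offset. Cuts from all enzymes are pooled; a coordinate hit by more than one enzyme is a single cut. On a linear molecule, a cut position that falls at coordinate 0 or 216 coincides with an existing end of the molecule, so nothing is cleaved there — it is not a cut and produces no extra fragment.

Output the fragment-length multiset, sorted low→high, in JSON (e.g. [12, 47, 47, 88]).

[1,1,1,2,3,3,4,5,6,7,7,9,10,11,13,13,15,17,20,20,20,28]

Per-enzyme occurrences:
  JekI (AGCA, off=3): starts [21, 32, 37, 144, 166] → cuts [24, 35, 40, 147, 169]
  LmaX (AGTG, off=1): starts [24, 120, 140, 178, 194] → cuts [25, 121, 141, 179, 195]
  PtaX (ACCGTGAG, off=8): starts [5, 72, 86, 186, 204] → cuts [13, 80, 94, 194, 212]
  EstX (GGCT, off=1): starts [42, 51, 80, 100, 148, 171] → cuts [43, 52, 81, 101, 149, 172]

All cut coordinates (distinct, sorted): [13, 24, 25, 35, 40, 43, 52, 80, 81, 94, 101, 121, 141, 147, 149, 169, 172, 179, 194, 195, 212]

Fragments:
  [0,13): 13 bp
  [13,24): 11 bp
  [24,25): 1 bp
  [25,35): 10 bp
  [35,40): 5 bp
  [40,43): 3 bp
  [43,52): 9 bp
  [52,80): 28 bp
  [80,81): 1 bp
  [81,94): 13 bp
  [94,101): 7 bp
  [101,121): 20 bp
  [121,141): 20 bp
  [141,147): 6 bp
  [147,149): 2 bp
  [149,169): 20 bp
  [169,172): 3 bp
  [172,179): 7 bp
  [179,194): 15 bp
  [194,195): 1 bp
  [195,212): 17 bp
  [212,216): 4 bp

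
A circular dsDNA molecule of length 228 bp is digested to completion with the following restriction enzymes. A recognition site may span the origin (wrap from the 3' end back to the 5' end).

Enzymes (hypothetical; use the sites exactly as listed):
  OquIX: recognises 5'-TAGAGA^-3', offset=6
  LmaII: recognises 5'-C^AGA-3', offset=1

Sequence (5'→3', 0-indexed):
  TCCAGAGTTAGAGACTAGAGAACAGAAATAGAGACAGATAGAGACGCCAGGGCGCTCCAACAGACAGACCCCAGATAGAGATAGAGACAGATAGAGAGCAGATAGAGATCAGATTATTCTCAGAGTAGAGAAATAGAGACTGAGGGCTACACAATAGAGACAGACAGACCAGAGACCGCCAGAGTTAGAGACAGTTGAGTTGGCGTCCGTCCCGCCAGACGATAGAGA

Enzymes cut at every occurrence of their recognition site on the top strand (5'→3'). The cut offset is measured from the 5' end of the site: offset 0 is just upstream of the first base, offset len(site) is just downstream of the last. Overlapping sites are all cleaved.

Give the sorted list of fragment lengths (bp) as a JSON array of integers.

[1,1,1,2,2,2,3,4,4,5,6,7,7,8,9,9,9,9,10,10,11,11,11,11,12,17,21,25]

Site scan:
  OquIX (TAGAGA, off=6): starts [8, 15, 28, 38, 75, 81, 91, 102, 125, 133, 154, 185, 222] → cuts [0, 14, 21, 34, 44, 81, 87, 97, 108, 131, 139, 160, 191]
  LmaII (CAGA, off=1): starts [2, 22, 34, 60, 64, 71, 87, 98, 109, 120, 160, 164, 169, 179, 215] → cuts [3, 23, 35, 61, 65, 72, 88, 99, 110, 121, 161, 165, 170, 180, 216]

All cut coordinates (distinct, sorted): [0, 3, 14, 21, 23, 34, 35, 44, 61, 65, 72, 81, 87, 88, 97, 99, 108, 110, 121, 131, 139, 160, 161, 165, 170, 180, 191, 216]

Fragments:
  0→3: 3 bp
  3→14: 11 bp
  14→21: 7 bp
  21→23: 2 bp
  23→34: 11 bp
  34→35: 1 bp
  35→44: 9 bp
  44→61: 17 bp
  61→65: 4 bp
  65→72: 7 bp
  72→81: 9 bp
  81→87: 6 bp
  87→88: 1 bp
  88→97: 9 bp
  97→99: 2 bp
  99→108: 9 bp
  108→110: 2 bp
  110→121: 11 bp
  121→131: 10 bp
  131→139: 8 bp
  139→160: 21 bp
  160→161: 1 bp
  161→165: 4 bp
  165→170: 5 bp
  170→180: 10 bp
  180→191: 11 bp
  191→216: 25 bp
  216→0 (wrap): 228-216+0 = 12 bp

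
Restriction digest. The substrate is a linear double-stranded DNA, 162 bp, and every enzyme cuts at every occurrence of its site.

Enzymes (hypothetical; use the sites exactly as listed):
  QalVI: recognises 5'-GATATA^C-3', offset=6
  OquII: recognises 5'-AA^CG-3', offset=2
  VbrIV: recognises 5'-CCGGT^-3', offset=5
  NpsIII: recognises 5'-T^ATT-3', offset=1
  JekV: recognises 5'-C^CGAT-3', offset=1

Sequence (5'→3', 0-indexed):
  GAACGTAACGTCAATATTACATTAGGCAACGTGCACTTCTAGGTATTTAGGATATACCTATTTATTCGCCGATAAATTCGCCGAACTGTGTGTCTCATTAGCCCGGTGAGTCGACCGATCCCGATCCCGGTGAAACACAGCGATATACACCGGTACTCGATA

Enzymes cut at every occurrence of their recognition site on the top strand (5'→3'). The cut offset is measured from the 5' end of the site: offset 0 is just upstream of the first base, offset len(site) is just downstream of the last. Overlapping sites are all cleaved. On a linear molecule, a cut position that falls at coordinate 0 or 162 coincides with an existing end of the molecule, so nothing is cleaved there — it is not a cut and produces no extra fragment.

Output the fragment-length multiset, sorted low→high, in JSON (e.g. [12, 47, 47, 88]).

[3,3,4,5,6,6,7,7,8,8,10,12,14,15,16,38]

Per-enzyme occurrences:
  QalVI GATATAC/6: at [50, 141] ⇒ [56, 147]
  OquII AACG/2: at [1, 6, 27] ⇒ [3, 8, 29]
  VbrIV CCGGT/5: at [102, 126, 149] ⇒ [107, 131, 154]
  NpsIII TATT/1: at [14, 43, 58, 62] ⇒ [15, 44, 59, 63]
  JekV CCGAT/1: at [68, 114, 120] ⇒ [69, 115, 121]

All cut coordinates (distinct, sorted): [3, 8, 15, 29, 44, 56, 59, 63, 69, 107, 115, 121, 131, 147, 154]

Fragment lengths:
  [0,3): 3 bp
  [3,8): 5 bp
  [8,15): 7 bp
  [15,29): 14 bp
  [29,44): 15 bp
  [44,56): 12 bp
  [56,59): 3 bp
  [59,63): 4 bp
  [63,69): 6 bp
  [69,107): 38 bp
  [107,115): 8 bp
  [115,121): 6 bp
  [121,131): 10 bp
  [131,147): 16 bp
  [147,154): 7 bp
  [154,162): 8 bp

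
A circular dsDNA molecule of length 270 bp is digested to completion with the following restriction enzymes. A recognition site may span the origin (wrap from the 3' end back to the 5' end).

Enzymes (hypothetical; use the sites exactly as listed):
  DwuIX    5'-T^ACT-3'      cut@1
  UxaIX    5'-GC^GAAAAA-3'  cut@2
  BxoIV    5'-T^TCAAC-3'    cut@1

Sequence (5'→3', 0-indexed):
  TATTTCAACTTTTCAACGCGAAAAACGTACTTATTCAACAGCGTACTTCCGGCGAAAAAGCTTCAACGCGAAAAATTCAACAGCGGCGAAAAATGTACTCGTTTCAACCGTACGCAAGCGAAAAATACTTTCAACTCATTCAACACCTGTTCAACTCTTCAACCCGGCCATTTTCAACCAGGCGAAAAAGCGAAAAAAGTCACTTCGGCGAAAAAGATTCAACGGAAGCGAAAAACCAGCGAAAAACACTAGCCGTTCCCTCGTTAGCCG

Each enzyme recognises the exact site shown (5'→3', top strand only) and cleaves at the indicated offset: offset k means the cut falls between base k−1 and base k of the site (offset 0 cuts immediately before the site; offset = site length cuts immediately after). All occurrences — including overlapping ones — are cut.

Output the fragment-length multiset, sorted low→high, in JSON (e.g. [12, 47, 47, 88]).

[4,6,7,7,7,7,7,8,8,8,9,9,9,9,9,9,10,10,11,11,11,11,15,16,18,34]

Per-enzyme occurrences:
  DwuIX (TACT, off=1): starts [27, 43, 95, 125] → cuts [28, 44, 96, 126]
  UxaIX (GCGAAAAA, off=2): starts [17, 51, 67, 85, 117, 181, 189, 207, 227, 238] → cuts [19, 53, 69, 87, 119, 183, 191, 209, 229, 240]
  BxoIV (TTCAAC, off=1): starts [3, 11, 33, 61, 75, 102, 129, 138, 149, 157, 172, 217] → cuts [4, 12, 34, 62, 76, 103, 130, 139, 150, 158, 173, 218]

Pooled cuts: [4, 12, 19, 28, 34, 44, 53, 62, 69, 76, 87, 96, 103, 119, 126, 130, 139, 150, 158, 173, 183, 191, 209, 218, 229, 240]

Fragments:
  4→12: 8 bp
  12→19: 7 bp
  19→28: 9 bp
  28→34: 6 bp
  34→44: 10 bp
  44→53: 9 bp
  53→62: 9 bp
  62→69: 7 bp
  69→76: 7 bp
  76→87: 11 bp
  87→96: 9 bp
  96→103: 7 bp
  103→119: 16 bp
  119→126: 7 bp
  126→130: 4 bp
  130→139: 9 bp
  139→150: 11 bp
  150→158: 8 bp
  158→173: 15 bp
  173→183: 10 bp
  183→191: 8 bp
  191→209: 18 bp
  209→218: 9 bp
  218→229: 11 bp
  229→240: 11 bp
  240→4 (wrap): 270-240+4 = 34 bp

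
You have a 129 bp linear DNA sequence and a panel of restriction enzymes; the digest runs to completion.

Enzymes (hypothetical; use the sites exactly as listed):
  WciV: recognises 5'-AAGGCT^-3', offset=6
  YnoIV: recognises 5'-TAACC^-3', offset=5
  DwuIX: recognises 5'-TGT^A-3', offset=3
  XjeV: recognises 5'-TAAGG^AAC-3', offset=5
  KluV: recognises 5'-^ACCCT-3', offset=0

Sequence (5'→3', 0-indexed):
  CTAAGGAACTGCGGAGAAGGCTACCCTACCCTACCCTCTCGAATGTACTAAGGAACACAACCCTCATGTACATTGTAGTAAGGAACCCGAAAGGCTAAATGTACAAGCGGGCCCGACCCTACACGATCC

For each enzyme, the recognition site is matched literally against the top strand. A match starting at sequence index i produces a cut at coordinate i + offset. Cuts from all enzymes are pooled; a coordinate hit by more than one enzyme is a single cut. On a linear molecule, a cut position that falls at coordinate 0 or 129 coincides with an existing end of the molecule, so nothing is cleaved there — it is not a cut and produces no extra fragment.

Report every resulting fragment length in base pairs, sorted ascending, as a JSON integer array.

Per-enzyme occurrences:
  WciV (AAGGCT, off=6): starts [16, 90] → cuts [22, 96]
  YnoIV (TAACC, off=5): no sites
  DwuIX (TGTA, off=3): starts [43, 66, 73, 99] → cuts [46, 69, 76, 102]
  XjeV (TAAGGAAC, off=5): starts [1, 48, 78] → cuts [6, 53, 83]
  KluV (ACCCT, off=0): starts [22, 27, 32, 59, 115] → cuts [22, 27, 32, 59, 115]

All cut coordinates (distinct, sorted): [6, 22, 27, 32, 46, 53, 59, 69, 76, 83, 96, 102, 115]

Fragments:
  [0,6): 6 bp
  [6,22): 16 bp
  [22,27): 5 bp
  [27,32): 5 bp
  [32,46): 14 bp
  [46,53): 7 bp
  [53,59): 6 bp
  [59,69): 10 bp
  [69,76): 7 bp
  [76,83): 7 bp
  [83,96): 13 bp
  [96,102): 6 bp
  [102,115): 13 bp
  [115,129): 14 bp

[5,5,6,6,6,7,7,7,10,13,13,14,14,16]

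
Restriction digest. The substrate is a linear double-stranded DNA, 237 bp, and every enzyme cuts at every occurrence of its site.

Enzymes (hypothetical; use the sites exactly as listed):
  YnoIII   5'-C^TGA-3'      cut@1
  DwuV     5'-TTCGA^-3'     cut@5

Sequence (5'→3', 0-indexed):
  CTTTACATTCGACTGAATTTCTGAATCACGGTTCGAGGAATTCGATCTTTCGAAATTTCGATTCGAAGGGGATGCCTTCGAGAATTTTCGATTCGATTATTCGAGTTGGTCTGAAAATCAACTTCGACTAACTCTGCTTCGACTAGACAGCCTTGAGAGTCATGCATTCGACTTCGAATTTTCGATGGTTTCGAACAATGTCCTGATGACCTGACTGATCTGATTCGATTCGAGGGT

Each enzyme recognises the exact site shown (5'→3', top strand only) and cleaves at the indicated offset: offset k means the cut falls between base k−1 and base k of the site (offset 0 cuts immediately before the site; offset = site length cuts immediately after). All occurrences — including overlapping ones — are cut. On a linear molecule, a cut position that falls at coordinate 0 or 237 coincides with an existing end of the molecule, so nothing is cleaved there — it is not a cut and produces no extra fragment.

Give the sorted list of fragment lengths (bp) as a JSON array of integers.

[1,4,4,5,5,5,5,6,7,8,8,8,8,8,8,8,9,9,9,10,12,15,15,15,16,29]

Site scan:
  YnoIII (CTGA, off=1): starts [12, 20, 110, 202, 210, 214, 219] → cuts [13, 21, 111, 203, 211, 215, 220]
  DwuV (TTCGA, off=5): starts [7, 31, 40, 48, 56, 61, 76, 86, 91, 99, 122, 137, 166, 172, 180, 189, 223, 228] → cuts [12, 36, 45, 53, 61, 66, 81, 91, 96, 104, 127, 142, 171, 177, 185, 194, 228, 233]

All cut coordinates (distinct, sorted): [12, 13, 21, 36, 45, 53, 61, 66, 81, 91, 96, 104, 111, 127, 142, 171, 177, 185, 194, 203, 211, 215, 220, 228, 233]

Fragment lengths:
  [0,12): 12 bp
  [12,13): 1 bp
  [13,21): 8 bp
  [21,36): 15 bp
  [36,45): 9 bp
  [45,53): 8 bp
  [53,61): 8 bp
  [61,66): 5 bp
  [66,81): 15 bp
  [81,91): 10 bp
  [91,96): 5 bp
  [96,104): 8 bp
  [104,111): 7 bp
  [111,127): 16 bp
  [127,142): 15 bp
  [142,171): 29 bp
  [171,177): 6 bp
  [177,185): 8 bp
  [185,194): 9 bp
  [194,203): 9 bp
  [203,211): 8 bp
  [211,215): 4 bp
  [215,220): 5 bp
  [220,228): 8 bp
  [228,233): 5 bp
  [233,237): 4 bp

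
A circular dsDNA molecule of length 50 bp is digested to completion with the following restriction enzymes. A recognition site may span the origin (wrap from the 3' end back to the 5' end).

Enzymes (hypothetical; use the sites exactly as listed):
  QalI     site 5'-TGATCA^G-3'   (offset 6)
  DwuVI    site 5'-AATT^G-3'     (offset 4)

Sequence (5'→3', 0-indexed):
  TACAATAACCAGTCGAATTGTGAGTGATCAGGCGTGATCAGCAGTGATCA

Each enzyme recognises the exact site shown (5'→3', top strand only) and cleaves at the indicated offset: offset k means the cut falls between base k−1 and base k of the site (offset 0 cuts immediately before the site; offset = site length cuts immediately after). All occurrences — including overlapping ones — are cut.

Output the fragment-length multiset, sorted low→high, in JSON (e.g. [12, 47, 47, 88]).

[10,11,29]

Per-enzyme occurrences:
  QalI (TGATCAG, off=6): starts [24, 34] → cuts [30, 40]
  DwuVI (AATTG, off=4): starts [15] → cuts [19]

All cut coordinates (distinct, sorted): [19, 30, 40]

Fragment lengths:
  19→30: 11 bp
  30→40: 10 bp
  40→19 (wrap): 50-40+19 = 29 bp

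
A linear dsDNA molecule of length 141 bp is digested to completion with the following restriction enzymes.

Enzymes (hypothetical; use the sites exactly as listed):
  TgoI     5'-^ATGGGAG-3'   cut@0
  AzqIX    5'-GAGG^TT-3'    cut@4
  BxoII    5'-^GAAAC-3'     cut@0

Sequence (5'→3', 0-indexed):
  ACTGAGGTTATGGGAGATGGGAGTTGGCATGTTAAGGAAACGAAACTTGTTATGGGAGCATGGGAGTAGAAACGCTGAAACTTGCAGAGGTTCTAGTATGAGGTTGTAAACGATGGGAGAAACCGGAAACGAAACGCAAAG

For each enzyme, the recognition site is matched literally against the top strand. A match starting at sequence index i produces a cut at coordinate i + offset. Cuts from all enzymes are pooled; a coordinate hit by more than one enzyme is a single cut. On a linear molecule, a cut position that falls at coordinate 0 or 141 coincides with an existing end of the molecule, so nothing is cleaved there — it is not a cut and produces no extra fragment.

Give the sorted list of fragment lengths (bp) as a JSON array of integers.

Site scan:
  TgoI (ATGGGAG, off=0): starts [9, 16, 51, 59, 112] → cuts [9, 16, 51, 59, 112]
  AzqIX (GAGGTT, off=4): starts [3, 86, 99] → cuts [7, 90, 103]
  BxoII (GAAAC, off=0): starts [36, 41, 68, 76, 118, 125, 130] → cuts [36, 41, 68, 76, 118, 125, 130]

Pooled cuts: [7, 9, 16, 36, 41, 51, 59, 68, 76, 90, 103, 112, 118, 125, 130]

Fragment lengths:
  [0,7): 7 bp
  [7,9): 2 bp
  [9,16): 7 bp
  [16,36): 20 bp
  [36,41): 5 bp
  [41,51): 10 bp
  [51,59): 8 bp
  [59,68): 9 bp
  [68,76): 8 bp
  [76,90): 14 bp
  [90,103): 13 bp
  [103,112): 9 bp
  [112,118): 6 bp
  [118,125): 7 bp
  [125,130): 5 bp
  [130,141): 11 bp

[2,5,5,6,7,7,7,8,8,9,9,10,11,13,14,20]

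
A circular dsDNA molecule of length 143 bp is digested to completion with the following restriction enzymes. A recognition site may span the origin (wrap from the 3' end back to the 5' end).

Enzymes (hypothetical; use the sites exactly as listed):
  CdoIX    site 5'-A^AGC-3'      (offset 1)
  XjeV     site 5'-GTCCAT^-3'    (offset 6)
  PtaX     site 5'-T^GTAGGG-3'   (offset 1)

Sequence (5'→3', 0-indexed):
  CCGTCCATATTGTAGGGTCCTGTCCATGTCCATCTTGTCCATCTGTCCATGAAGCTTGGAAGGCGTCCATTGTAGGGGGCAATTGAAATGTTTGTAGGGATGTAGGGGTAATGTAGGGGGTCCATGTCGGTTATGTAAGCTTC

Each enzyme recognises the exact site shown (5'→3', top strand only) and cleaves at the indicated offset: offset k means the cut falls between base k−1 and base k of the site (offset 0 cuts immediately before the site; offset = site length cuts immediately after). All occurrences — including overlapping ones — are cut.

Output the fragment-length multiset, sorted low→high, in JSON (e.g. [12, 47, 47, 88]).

Per-enzyme occurrences:
  CdoIX (AAGC, off=1): starts [51, 136] → cuts [52, 137]
  XjeV (GTCCAT, off=6): starts [2, 21, 27, 36, 44, 64, 119] → cuts [8, 27, 33, 42, 50, 70, 125]
  PtaX (TGTAGGG, off=1): starts [10, 70, 92, 100, 111] → cuts [11, 71, 93, 101, 112]

All cut coordinates (distinct, sorted): [8, 11, 27, 33, 42, 50, 52, 70, 71, 93, 101, 112, 125, 137]

Fragments:
  8→11: 3 bp
  11→27: 16 bp
  27→33: 6 bp
  33→42: 9 bp
  42→50: 8 bp
  50→52: 2 bp
  52→70: 18 bp
  70→71: 1 bp
  71→93: 22 bp
  93→101: 8 bp
  101→112: 11 bp
  112→125: 13 bp
  125→137: 12 bp
  137→8 (wrap): 143-137+8 = 14 bp

[1,2,3,6,8,8,9,11,12,13,14,16,18,22]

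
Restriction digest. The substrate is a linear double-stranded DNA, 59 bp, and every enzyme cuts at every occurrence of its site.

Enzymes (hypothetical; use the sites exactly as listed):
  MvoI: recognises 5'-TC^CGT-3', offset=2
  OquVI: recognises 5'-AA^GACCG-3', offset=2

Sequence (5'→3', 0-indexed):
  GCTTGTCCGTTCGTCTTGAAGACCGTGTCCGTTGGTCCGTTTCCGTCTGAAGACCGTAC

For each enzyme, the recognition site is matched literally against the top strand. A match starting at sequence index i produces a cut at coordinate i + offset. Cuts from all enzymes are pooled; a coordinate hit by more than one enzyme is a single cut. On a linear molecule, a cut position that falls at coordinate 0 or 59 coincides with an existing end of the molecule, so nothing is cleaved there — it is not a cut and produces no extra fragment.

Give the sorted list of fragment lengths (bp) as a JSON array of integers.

Site scan:
  MvoI (TCCGT, off=2): starts [5, 27, 35, 41] → cuts [7, 29, 37, 43]
  OquVI (AAGACCG, off=2): starts [18, 49] → cuts [20, 51]

Pooled cuts: [7, 20, 29, 37, 43, 51]

Fragment lengths:
  [0,7): 7 bp
  [7,20): 13 bp
  [20,29): 9 bp
  [29,37): 8 bp
  [37,43): 6 bp
  [43,51): 8 bp
  [51,59): 8 bp

[6,7,8,8,8,9,13]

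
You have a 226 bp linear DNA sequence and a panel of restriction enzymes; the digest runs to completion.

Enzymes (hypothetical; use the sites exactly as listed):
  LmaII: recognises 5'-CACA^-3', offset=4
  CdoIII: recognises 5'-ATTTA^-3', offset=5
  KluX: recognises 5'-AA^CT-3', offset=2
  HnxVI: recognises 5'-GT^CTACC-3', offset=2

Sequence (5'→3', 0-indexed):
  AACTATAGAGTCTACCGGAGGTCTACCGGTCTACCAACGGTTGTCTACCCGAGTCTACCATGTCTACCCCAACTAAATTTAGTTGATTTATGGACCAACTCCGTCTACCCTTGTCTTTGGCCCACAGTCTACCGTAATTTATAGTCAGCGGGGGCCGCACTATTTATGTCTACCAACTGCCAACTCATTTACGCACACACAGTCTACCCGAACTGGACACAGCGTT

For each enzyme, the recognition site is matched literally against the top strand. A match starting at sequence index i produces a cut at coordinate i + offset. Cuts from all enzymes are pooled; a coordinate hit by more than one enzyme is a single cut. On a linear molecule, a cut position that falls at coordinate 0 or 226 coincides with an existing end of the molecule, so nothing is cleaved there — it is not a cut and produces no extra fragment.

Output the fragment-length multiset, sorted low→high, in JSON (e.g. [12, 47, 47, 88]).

Site scan:
  LmaII CACA/4: at [122, 193, 195, 197, 217] ⇒ [126, 197, 199, 201, 221]
  CdoIII ATTTA/5: at [76, 85, 136, 161, 186] ⇒ [81, 90, 141, 166, 191]
  KluX AACT/2: at [0, 70, 96, 174, 181, 210] ⇒ [2, 72, 98, 176, 183, 212]
  HnxVI GTCTACC/2: at [9, 20, 28, 42, 52, 61, 102, 126, 167, 201] ⇒ [11, 22, 30, 44, 54, 63, 104, 128, 169, 203]

Pooled cuts: [2, 11, 22, 30, 44, 54, 63, 72, 81, 90, 98, 104, 126, 128, 141, 166, 169, 176, 183, 191, 197, 199, 201, 203, 212, 221]

Fragments:
  [0,2): 2 bp
  [2,11): 9 bp
  [11,22): 11 bp
  [22,30): 8 bp
  [30,44): 14 bp
  [44,54): 10 bp
  [54,63): 9 bp
  [63,72): 9 bp
  [72,81): 9 bp
  [81,90): 9 bp
  [90,98): 8 bp
  [98,104): 6 bp
  [104,126): 22 bp
  [126,128): 2 bp
  [128,141): 13 bp
  [141,166): 25 bp
  [166,169): 3 bp
  [169,176): 7 bp
  [176,183): 7 bp
  [183,191): 8 bp
  [191,197): 6 bp
  [197,199): 2 bp
  [199,201): 2 bp
  [201,203): 2 bp
  [203,212): 9 bp
  [212,221): 9 bp
  [221,226): 5 bp

[2,2,2,2,2,3,5,6,6,7,7,8,8,8,9,9,9,9,9,9,9,10,11,13,14,22,25]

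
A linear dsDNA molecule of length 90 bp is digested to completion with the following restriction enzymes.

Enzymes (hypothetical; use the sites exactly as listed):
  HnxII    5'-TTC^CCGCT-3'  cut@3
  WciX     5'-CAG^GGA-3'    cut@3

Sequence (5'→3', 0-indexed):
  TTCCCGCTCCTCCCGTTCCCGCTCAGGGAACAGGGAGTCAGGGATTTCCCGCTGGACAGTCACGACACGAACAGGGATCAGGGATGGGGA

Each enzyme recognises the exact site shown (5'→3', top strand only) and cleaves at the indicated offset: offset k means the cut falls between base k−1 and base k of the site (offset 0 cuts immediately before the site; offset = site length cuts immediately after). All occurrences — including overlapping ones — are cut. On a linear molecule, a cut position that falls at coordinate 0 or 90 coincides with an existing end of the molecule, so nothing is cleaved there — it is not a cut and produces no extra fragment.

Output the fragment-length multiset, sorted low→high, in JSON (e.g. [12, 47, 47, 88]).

[3,7,7,7,8,8,9,15,26]

Scan for sites:
  HnxII TTCCCGCT/3: at [0, 15, 45] ⇒ [3, 18, 48]
  WciX CAGGGA/3: at [23, 30, 38, 71, 78] ⇒ [26, 33, 41, 74, 81]

All cut coordinates (distinct, sorted): [3, 18, 26, 33, 41, 48, 74, 81]

Fragments:
  [0,3): 3 bp
  [3,18): 15 bp
  [18,26): 8 bp
  [26,33): 7 bp
  [33,41): 8 bp
  [41,48): 7 bp
  [48,74): 26 bp
  [74,81): 7 bp
  [81,90): 9 bp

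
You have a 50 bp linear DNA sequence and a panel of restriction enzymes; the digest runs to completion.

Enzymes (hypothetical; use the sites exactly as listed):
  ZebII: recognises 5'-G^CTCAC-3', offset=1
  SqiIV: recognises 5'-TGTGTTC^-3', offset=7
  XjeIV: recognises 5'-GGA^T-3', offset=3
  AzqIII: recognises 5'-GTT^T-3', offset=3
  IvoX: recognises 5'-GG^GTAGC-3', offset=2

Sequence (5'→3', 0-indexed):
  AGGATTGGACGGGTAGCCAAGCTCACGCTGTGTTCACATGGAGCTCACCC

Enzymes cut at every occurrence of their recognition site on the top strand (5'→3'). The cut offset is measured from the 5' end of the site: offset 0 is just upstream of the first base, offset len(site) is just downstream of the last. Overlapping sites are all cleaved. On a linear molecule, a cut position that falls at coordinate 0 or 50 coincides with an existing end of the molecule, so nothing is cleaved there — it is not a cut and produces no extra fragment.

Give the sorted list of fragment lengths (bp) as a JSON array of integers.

[4,7,8,8,9,14]

Per-enzyme occurrences:
  ZebII GCTCAC/1: at [20, 42] ⇒ [21, 43]
  SqiIV TGTGTTC/7: at [28] ⇒ [35]
  XjeIV GGAT/3: at [1] ⇒ [4]
  AzqIII (GTTT, off=3): no sites
  IvoX GGGTAGC/2: at [10] ⇒ [12]

All cut coordinates (distinct, sorted): [4, 12, 21, 35, 43]

Fragment lengths:
  [0,4): 4 bp
  [4,12): 8 bp
  [12,21): 9 bp
  [21,35): 14 bp
  [35,43): 8 bp
  [43,50): 7 bp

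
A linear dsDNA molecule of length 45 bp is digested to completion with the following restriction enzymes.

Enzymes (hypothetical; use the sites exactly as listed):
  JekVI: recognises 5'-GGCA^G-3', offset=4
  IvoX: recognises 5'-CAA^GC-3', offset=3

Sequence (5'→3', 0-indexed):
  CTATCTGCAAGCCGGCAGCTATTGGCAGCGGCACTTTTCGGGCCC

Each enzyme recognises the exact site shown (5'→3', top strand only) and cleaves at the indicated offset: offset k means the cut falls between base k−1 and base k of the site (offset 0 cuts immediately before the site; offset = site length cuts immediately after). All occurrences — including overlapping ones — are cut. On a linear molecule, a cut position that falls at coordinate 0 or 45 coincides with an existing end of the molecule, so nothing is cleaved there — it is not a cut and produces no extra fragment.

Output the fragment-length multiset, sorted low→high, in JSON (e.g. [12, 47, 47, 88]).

Per-enzyme occurrences:
  JekVI (GGCAG, off=4): starts [13, 23] → cuts [17, 27]
  IvoX (CAAGC, off=3): starts [7] → cuts [10]

All cut coordinates (distinct, sorted): [10, 17, 27]

Fragments:
  [0,10): 10 bp
  [10,17): 7 bp
  [17,27): 10 bp
  [27,45): 18 bp

[7,10,10,18]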